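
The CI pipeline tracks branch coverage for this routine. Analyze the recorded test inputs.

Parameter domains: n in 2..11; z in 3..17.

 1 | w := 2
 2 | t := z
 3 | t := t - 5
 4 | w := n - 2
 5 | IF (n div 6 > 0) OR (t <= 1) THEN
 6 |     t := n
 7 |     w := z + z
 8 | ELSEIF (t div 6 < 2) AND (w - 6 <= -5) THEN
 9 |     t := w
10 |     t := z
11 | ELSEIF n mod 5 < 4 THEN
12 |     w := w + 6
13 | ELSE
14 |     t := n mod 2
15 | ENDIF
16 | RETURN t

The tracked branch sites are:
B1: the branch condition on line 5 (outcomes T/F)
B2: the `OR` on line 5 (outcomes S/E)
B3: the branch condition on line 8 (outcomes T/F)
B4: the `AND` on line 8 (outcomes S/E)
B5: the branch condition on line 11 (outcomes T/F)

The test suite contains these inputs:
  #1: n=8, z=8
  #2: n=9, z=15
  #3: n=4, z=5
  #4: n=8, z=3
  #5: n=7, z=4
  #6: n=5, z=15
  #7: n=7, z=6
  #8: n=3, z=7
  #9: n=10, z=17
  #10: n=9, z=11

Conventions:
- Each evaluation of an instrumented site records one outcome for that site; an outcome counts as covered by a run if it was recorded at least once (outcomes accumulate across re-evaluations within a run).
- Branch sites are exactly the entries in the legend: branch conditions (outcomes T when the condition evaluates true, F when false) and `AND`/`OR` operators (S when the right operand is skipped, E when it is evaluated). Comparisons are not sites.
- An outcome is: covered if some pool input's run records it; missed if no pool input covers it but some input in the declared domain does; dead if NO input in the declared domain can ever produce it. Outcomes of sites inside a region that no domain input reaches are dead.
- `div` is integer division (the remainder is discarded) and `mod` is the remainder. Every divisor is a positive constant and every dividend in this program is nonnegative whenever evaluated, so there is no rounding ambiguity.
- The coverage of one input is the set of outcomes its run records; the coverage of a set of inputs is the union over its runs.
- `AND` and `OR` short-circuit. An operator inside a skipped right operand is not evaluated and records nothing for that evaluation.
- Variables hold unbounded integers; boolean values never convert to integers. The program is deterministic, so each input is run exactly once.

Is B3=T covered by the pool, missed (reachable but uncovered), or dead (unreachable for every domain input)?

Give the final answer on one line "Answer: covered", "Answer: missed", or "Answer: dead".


B3=T is recorded by pool input(s) 8 -> covered
Answer: covered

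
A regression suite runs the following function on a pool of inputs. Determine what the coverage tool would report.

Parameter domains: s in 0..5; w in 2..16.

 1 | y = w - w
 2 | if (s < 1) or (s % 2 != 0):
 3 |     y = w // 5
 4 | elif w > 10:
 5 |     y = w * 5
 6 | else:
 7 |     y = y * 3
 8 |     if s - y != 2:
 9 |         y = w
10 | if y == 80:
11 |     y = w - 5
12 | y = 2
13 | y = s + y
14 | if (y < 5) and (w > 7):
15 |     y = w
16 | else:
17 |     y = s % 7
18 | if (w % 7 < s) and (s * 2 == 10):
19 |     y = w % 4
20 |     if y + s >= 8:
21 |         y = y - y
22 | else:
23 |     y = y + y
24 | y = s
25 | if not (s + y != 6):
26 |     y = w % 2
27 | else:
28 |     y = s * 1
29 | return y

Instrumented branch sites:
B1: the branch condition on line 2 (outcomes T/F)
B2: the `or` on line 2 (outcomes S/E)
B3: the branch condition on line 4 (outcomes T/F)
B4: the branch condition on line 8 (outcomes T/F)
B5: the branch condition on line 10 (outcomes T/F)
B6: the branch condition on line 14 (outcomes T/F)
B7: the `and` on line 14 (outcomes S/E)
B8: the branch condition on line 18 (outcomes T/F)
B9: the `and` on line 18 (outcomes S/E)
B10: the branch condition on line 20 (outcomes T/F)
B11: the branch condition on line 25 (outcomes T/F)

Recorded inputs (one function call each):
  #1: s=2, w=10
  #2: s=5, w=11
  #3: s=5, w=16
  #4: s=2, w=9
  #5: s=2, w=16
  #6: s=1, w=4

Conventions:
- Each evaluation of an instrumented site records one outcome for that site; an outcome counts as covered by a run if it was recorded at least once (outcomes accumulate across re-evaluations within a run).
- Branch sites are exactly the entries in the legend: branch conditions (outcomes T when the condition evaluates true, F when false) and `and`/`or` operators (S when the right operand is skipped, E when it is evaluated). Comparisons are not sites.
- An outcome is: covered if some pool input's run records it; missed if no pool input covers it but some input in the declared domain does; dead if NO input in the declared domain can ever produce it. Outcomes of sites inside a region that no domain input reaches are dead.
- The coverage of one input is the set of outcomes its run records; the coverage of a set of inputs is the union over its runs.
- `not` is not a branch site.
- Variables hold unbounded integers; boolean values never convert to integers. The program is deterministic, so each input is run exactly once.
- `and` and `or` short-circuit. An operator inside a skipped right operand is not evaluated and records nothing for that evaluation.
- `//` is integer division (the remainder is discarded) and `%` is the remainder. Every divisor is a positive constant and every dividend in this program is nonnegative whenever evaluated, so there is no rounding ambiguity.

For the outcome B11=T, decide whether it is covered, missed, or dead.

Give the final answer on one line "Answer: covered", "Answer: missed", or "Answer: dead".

no pool input records B11=T
but domain input (s=3, w=2) does record it -> reachable, so missed

Answer: missed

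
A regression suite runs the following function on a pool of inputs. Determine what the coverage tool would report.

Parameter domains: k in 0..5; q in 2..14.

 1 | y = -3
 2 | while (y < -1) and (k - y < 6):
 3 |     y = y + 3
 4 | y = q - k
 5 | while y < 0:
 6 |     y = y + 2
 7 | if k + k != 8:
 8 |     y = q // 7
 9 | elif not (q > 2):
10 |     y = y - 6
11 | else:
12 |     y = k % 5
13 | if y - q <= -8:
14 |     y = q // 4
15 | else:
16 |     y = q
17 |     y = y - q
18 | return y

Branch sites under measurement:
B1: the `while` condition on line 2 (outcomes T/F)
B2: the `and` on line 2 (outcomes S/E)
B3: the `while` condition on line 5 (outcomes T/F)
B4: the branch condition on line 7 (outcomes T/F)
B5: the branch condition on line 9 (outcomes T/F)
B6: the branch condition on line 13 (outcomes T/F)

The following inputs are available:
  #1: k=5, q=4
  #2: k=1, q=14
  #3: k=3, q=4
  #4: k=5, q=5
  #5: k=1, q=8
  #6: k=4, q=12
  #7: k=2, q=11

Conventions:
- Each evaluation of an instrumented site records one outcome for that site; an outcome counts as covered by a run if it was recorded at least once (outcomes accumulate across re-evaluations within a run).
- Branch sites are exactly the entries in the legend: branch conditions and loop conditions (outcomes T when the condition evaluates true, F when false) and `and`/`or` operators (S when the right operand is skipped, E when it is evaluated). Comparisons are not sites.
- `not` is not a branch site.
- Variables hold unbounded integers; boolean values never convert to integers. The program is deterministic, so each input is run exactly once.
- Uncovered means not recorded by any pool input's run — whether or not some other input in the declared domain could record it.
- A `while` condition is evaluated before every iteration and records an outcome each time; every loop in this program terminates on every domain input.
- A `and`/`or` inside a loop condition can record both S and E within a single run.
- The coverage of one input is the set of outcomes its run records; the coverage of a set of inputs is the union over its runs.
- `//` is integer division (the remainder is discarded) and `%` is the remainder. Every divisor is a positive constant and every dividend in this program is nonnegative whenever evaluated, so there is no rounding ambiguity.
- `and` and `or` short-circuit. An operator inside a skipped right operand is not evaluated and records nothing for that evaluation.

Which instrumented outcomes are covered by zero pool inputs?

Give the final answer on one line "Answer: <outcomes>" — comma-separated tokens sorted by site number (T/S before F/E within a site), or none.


#1 (k=5, q=4) -> covered: B1=F, B2=E, B3=T, B3=F, B4=T, B6=F
#2 (k=1, q=14) -> covered: B1=T, B1=F, B2=S, B2=E, B3=F, B4=T, B6=T
#3 (k=3, q=4) -> covered: B1=F, B2=E, B3=F, B4=T, B6=F
#4 (k=5, q=5) -> covered: B1=F, B2=E, B3=F, B4=T, B6=F
#5 (k=1, q=8) -> covered: B1=T, B1=F, B2=S, B2=E, B3=F, B4=T, B6=F
#6 (k=4, q=12) -> covered: B1=F, B2=E, B3=F, B4=F, B5=F, B6=T
#7 (k=2, q=11) -> covered: B1=T, B1=F, B2=S, B2=E, B3=F, B4=T, B6=T
union over the pool: B1=T, B1=F, B2=S, B2=E, B3=T, B3=F, B4=T, B4=F, B5=F, B6=T, B6=F
uncovered (1 of 12): B5=T
Answer: B5=T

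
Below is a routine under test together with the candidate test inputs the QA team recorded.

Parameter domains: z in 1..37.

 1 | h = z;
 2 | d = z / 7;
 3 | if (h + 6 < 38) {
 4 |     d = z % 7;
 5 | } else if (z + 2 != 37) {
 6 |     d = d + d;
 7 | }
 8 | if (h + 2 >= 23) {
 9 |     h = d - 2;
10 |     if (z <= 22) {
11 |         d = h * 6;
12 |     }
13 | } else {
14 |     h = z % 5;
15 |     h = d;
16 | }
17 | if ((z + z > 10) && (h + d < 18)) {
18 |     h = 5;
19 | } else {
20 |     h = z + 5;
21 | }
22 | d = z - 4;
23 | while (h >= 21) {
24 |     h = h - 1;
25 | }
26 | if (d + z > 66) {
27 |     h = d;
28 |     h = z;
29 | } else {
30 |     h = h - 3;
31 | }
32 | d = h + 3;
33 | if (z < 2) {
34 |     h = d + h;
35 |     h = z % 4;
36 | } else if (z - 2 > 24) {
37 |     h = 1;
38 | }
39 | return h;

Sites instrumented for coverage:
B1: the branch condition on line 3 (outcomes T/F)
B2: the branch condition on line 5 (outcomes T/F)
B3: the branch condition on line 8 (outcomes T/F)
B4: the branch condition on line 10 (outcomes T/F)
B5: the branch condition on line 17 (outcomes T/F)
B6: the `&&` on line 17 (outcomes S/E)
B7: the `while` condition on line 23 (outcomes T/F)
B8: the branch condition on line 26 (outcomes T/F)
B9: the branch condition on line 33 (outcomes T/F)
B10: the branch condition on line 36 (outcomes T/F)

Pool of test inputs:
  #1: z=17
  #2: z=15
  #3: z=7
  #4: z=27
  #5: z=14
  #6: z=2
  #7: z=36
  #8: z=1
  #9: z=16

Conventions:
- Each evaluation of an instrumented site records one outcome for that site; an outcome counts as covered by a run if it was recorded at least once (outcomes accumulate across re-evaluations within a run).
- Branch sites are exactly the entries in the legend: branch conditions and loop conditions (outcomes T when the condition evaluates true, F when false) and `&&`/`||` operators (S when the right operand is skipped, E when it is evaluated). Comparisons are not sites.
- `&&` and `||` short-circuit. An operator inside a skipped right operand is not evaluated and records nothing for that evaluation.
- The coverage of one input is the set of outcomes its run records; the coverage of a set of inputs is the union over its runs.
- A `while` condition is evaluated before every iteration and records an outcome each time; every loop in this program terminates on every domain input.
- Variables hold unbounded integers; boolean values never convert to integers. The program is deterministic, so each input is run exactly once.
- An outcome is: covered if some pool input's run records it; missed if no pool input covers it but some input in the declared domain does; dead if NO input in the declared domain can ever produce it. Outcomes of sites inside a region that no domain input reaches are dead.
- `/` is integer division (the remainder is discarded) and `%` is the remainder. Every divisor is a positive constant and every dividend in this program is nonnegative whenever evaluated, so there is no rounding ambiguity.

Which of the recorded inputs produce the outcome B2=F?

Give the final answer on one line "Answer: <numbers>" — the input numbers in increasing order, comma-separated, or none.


input #1 (z=17): does not produce B2=F
input #2 (z=15): does not produce B2=F
input #3 (z=7): does not produce B2=F
input #4 (z=27): does not produce B2=F
input #5 (z=14): does not produce B2=F
input #6 (z=2): does not produce B2=F
input #7 (z=36): does not produce B2=F
input #8 (z=1): does not produce B2=F
input #9 (z=16): does not produce B2=F
Answer: none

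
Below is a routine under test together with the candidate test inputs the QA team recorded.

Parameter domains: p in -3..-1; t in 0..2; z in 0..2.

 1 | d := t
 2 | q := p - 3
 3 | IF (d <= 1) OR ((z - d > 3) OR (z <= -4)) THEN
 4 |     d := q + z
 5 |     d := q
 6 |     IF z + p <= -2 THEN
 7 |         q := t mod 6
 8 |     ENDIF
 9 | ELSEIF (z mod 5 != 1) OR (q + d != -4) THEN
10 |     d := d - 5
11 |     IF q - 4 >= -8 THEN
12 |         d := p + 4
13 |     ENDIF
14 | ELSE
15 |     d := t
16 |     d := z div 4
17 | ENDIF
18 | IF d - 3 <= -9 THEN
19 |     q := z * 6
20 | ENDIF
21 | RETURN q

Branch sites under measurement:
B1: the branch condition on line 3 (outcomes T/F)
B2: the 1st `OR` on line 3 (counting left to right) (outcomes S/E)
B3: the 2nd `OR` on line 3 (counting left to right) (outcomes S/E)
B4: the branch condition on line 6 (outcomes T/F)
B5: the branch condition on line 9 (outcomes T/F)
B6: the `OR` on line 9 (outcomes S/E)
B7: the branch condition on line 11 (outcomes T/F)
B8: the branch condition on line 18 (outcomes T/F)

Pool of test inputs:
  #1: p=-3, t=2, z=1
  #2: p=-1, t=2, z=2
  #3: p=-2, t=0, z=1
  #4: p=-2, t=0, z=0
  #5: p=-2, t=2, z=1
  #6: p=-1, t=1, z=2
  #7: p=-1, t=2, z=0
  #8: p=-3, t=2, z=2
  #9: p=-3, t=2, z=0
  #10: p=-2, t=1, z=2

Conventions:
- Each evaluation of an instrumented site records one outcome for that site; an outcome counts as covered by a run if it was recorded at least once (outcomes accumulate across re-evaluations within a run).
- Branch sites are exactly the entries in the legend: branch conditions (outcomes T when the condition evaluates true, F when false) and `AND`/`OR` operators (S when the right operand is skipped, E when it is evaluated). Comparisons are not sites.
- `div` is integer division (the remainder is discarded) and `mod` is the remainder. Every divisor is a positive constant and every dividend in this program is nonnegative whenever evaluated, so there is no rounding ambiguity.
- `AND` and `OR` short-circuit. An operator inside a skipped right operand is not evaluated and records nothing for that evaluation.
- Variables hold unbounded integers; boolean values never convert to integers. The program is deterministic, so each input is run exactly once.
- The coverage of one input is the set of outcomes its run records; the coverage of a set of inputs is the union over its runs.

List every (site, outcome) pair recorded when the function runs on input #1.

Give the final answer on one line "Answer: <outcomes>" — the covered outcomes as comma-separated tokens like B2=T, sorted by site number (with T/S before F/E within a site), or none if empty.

Tracing the run of input #1 (p=-3, t=2, z=1):
  B2->E, B3->E, B1->F, B6->E, B5->F, B8->F
deduplicating events, the covered set is: B1=F, B2=E, B3=E, B5=F, B6=E, B8=F

Answer: B1=F, B2=E, B3=E, B5=F, B6=E, B8=F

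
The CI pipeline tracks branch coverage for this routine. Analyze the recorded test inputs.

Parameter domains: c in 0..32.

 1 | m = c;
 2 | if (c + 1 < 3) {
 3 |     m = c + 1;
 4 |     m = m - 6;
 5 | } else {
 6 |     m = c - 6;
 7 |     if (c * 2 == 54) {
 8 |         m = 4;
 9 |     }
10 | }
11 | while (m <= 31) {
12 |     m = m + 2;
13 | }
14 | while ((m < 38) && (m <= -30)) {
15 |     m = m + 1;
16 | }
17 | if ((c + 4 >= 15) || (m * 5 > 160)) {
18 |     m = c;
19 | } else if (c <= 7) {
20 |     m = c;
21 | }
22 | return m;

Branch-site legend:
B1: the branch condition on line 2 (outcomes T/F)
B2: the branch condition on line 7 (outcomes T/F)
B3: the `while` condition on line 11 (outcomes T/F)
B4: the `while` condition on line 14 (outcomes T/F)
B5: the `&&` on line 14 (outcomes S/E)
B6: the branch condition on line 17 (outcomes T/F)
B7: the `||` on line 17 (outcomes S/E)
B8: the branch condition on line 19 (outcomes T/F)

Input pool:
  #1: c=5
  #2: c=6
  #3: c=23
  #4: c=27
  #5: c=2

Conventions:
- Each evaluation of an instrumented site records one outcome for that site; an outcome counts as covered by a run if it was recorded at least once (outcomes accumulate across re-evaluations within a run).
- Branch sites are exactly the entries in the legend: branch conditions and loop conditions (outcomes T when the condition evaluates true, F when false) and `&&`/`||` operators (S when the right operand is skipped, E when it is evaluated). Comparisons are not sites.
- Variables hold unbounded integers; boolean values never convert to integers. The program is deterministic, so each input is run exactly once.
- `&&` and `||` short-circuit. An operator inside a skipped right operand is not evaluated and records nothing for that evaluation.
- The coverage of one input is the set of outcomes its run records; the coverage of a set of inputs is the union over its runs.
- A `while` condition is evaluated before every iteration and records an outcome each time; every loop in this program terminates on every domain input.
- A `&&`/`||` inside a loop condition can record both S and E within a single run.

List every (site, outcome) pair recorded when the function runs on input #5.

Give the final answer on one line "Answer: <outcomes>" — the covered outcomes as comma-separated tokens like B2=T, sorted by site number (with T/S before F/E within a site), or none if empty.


Event log for input #5 (c=2):
  B1->F, B2->F, B3->T, B3->T, B3->T, B3->T, B3->T, B3->T, B3->T, B3->T
  B3->T, B3->T, B3->T, B3->T, B3->T, B3->T, B3->T, B3->T, B3->T, B3->T
  B3->F, B5->E, B4->F, B7->E, B6->F, B8->T
distinct outcomes covered: B1=F, B2=F, B3=T, B3=F, B4=F, B5=E, B6=F, B7=E, B8=T
Answer: B1=F, B2=F, B3=T, B3=F, B4=F, B5=E, B6=F, B7=E, B8=T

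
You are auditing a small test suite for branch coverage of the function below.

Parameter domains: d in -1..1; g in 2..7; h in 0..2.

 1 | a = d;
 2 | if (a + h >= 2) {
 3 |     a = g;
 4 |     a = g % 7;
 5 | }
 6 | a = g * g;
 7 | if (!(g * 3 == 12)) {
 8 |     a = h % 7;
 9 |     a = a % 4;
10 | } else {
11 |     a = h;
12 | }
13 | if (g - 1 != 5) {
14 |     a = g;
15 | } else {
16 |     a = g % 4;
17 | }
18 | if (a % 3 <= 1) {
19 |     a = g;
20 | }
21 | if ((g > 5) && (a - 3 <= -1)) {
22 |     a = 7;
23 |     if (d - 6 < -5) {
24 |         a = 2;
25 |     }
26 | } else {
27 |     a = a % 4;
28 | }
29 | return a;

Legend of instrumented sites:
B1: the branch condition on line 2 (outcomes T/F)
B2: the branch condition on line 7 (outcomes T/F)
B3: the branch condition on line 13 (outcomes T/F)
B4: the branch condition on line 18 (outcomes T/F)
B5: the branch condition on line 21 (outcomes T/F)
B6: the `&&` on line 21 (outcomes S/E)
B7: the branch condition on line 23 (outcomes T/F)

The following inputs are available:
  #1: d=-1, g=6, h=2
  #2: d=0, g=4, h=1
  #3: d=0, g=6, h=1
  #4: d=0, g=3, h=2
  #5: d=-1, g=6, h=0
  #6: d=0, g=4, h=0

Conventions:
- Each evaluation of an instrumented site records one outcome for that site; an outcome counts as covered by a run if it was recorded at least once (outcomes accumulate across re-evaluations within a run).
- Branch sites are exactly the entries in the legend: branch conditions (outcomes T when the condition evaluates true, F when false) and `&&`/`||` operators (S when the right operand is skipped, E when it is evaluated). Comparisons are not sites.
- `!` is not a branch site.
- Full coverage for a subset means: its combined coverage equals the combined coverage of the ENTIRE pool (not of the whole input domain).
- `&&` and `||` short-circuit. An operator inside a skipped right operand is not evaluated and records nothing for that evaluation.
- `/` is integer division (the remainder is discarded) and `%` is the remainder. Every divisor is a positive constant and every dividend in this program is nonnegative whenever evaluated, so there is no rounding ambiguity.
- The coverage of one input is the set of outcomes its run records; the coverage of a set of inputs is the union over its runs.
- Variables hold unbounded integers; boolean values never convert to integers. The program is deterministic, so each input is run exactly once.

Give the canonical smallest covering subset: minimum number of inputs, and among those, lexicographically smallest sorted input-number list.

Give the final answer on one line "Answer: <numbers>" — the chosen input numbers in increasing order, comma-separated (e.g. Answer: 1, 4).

#1 (d=-1, g=6, h=2) -> B1->F, B2->T, B3->F, B4->F, B6->E, B5->T, B7->T; covered: B1=F, B2=T, B3=F, B4=F, B5=T, B6=E, B7=T
#2 (d=0, g=4, h=1) -> B1->F, B2->F, B3->T, B4->T, B6->S, B5->F; covered: B1=F, B2=F, B3=T, B4=T, B5=F, B6=S
#3 (d=0, g=6, h=1) -> B1->F, B2->T, B3->F, B4->F, B6->E, B5->T, B7->T; covered: B1=F, B2=T, B3=F, B4=F, B5=T, B6=E, B7=T
#4 (d=0, g=3, h=2) -> B1->T, B2->T, B3->T, B4->T, B6->S, B5->F; covered: B1=T, B2=T, B3=T, B4=T, B5=F, B6=S
#5 (d=-1, g=6, h=0) -> B1->F, B2->T, B3->F, B4->F, B6->E, B5->T, B7->T; covered: B1=F, B2=T, B3=F, B4=F, B5=T, B6=E, B7=T
#6 (d=0, g=4, h=0) -> B1->F, B2->F, B3->T, B4->T, B6->S, B5->F; covered: B1=F, B2=F, B3=T, B4=T, B5=F, B6=S
the full pool covers 13 outcomes: B1=T, B1=F, B2=T, B2=F, B3=T, B3=F, B4=T, B4=F, B5=T, B5=F, B6=S, B6=E, B7=T
checked all size-1 subsets: none covers 13 outcomes (max 7/13)
checked all size-2 subsets: none covers 13 outcomes (max 12/13)
size 3: inputs {1, 2, 4} cover all 13 outcomes, and no lexicographically smaller subset of this size does

Answer: 1, 2, 4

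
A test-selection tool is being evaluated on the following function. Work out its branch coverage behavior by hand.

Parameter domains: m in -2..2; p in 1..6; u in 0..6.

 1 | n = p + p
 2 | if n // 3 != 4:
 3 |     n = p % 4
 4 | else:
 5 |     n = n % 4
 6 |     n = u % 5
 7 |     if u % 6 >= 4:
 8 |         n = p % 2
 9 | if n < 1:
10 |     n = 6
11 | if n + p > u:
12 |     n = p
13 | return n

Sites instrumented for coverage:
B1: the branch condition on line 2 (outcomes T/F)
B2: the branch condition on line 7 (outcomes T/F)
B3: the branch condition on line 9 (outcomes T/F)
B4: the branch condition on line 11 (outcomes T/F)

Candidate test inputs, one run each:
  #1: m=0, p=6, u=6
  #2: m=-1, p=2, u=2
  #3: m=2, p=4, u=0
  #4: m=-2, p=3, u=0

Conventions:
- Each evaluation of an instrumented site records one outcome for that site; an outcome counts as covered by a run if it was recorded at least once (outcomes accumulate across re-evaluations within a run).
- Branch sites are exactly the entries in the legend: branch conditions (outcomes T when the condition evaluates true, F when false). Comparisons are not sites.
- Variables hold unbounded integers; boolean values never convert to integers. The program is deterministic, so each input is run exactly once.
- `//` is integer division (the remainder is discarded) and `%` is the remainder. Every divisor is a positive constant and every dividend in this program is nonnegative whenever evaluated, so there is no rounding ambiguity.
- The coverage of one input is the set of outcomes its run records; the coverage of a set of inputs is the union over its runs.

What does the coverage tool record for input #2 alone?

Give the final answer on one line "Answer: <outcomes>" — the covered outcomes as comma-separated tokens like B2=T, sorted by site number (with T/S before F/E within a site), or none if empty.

Tracing the run of input #2 (m=-1, p=2, u=2):
  B1->T, B3->F, B4->T
distinct outcomes covered: B1=T, B3=F, B4=T

Answer: B1=T, B3=F, B4=T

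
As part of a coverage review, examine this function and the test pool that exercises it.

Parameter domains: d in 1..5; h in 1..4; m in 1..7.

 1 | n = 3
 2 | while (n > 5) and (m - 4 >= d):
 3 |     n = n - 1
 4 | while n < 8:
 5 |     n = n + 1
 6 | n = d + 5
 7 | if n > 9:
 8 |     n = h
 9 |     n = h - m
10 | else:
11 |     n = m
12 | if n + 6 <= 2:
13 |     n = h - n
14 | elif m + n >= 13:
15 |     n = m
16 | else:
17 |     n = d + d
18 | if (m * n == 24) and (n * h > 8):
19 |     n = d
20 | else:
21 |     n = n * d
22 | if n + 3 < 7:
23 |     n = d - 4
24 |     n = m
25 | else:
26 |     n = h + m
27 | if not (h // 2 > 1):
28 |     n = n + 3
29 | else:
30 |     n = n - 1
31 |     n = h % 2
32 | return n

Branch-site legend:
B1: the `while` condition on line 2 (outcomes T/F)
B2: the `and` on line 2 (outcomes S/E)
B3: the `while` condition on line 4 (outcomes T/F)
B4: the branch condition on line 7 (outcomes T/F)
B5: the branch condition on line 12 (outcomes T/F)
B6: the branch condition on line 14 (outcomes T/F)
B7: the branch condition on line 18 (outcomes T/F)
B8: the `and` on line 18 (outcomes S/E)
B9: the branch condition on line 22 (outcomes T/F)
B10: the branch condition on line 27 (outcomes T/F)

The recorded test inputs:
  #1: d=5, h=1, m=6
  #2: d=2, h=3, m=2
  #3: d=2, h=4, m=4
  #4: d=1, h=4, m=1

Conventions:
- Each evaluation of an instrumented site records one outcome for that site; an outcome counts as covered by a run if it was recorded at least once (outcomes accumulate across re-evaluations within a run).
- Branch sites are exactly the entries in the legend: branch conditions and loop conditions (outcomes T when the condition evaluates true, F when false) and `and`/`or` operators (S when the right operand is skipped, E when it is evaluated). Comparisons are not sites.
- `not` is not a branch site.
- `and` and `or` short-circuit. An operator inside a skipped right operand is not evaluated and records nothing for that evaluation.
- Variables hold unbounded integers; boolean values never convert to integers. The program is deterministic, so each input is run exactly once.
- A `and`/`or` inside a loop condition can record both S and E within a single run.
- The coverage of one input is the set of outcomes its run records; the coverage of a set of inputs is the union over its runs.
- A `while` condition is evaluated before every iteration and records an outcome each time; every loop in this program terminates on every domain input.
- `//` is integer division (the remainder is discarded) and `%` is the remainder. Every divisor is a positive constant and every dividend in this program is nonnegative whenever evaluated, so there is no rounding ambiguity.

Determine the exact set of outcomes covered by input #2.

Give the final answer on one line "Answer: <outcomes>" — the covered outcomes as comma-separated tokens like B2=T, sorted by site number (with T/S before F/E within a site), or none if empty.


Event log for input #2 (d=2, h=3, m=2):
  B2->S, B1->F, B3->T, B3->T, B3->T, B3->T, B3->T, B3->F, B4->F, B5->F
  B6->F, B8->S, B7->F, B9->F, B10->T
distinct outcomes covered: B1=F, B2=S, B3=T, B3=F, B4=F, B5=F, B6=F, B7=F, B8=S, B9=F, B10=T
Answer: B1=F, B2=S, B3=T, B3=F, B4=F, B5=F, B6=F, B7=F, B8=S, B9=F, B10=T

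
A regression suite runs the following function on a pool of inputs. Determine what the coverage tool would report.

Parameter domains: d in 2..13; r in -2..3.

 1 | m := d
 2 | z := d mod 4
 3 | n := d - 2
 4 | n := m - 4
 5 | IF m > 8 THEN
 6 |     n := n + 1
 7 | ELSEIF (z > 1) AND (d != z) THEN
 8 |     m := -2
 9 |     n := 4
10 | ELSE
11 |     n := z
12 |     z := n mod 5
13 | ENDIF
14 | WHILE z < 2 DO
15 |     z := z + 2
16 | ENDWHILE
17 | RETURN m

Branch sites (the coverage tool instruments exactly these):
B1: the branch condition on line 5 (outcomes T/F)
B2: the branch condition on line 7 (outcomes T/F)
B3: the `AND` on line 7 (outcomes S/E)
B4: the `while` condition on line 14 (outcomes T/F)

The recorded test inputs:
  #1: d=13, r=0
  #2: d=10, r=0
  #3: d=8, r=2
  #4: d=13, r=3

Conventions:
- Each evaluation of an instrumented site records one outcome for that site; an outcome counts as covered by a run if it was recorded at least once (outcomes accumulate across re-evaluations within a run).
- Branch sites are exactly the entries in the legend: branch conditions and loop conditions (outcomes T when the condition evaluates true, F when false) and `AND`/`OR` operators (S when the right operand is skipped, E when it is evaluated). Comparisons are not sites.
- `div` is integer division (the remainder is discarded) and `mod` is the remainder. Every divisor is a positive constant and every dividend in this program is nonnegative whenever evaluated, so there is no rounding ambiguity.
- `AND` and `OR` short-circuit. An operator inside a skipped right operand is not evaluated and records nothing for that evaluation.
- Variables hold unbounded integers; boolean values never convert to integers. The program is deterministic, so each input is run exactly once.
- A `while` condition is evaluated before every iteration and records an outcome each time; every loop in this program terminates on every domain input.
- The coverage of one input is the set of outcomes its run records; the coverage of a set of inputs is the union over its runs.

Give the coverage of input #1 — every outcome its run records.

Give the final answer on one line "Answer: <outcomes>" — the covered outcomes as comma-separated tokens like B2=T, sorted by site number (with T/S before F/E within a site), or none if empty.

Event log for input #1 (d=13, r=0):
  B1->T, B4->T, B4->F
as a set, this run covers: B1=T, B4=T, B4=F

Answer: B1=T, B4=T, B4=F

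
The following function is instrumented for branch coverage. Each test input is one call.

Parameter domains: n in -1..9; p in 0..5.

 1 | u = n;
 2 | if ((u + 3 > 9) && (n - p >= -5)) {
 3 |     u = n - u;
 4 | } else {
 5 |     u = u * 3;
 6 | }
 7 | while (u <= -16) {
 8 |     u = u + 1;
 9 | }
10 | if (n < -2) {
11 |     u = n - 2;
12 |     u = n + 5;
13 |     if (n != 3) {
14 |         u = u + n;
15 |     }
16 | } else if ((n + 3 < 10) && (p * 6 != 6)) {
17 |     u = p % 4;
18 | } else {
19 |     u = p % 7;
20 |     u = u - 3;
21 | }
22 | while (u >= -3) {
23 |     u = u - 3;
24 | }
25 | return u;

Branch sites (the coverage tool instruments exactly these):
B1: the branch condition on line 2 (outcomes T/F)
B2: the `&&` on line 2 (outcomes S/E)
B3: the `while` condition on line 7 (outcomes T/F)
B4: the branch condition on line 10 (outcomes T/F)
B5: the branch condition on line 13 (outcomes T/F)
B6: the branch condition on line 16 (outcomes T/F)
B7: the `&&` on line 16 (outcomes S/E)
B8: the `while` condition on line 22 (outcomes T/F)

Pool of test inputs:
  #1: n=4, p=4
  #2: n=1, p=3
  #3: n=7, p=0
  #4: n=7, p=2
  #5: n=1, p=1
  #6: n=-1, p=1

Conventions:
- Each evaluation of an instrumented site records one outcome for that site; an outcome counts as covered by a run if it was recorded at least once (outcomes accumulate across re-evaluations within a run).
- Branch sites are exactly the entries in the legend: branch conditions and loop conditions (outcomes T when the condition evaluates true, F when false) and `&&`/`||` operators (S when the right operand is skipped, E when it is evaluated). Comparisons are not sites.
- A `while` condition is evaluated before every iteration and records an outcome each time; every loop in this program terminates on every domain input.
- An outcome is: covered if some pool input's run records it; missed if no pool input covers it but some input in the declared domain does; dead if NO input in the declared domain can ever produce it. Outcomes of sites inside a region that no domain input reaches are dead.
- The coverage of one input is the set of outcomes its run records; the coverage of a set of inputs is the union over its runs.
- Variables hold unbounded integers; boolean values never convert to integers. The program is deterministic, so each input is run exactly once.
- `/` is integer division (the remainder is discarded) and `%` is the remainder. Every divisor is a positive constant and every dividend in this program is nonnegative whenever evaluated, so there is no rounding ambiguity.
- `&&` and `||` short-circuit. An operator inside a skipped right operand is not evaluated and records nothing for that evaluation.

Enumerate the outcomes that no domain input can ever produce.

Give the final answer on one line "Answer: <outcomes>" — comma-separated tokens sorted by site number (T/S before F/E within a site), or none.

exhaustive pass over the 66-input domain:
  B3=T: unreachable across the whole domain -> dead
  B4=T: unreachable across the whole domain -> dead
  B5=T: unreachable across the whole domain -> dead
  B5=F: unreachable across the whole domain -> dead
  reachable outcomes have witnesses, e.g. B1=T (e.g. n=7, p=0), B1=F (e.g. n=-1, p=0), B2=S (e.g. n=-1, p=0), B2=E (e.g. n=7, p=0)

Answer: B3=T, B4=T, B5=T, B5=F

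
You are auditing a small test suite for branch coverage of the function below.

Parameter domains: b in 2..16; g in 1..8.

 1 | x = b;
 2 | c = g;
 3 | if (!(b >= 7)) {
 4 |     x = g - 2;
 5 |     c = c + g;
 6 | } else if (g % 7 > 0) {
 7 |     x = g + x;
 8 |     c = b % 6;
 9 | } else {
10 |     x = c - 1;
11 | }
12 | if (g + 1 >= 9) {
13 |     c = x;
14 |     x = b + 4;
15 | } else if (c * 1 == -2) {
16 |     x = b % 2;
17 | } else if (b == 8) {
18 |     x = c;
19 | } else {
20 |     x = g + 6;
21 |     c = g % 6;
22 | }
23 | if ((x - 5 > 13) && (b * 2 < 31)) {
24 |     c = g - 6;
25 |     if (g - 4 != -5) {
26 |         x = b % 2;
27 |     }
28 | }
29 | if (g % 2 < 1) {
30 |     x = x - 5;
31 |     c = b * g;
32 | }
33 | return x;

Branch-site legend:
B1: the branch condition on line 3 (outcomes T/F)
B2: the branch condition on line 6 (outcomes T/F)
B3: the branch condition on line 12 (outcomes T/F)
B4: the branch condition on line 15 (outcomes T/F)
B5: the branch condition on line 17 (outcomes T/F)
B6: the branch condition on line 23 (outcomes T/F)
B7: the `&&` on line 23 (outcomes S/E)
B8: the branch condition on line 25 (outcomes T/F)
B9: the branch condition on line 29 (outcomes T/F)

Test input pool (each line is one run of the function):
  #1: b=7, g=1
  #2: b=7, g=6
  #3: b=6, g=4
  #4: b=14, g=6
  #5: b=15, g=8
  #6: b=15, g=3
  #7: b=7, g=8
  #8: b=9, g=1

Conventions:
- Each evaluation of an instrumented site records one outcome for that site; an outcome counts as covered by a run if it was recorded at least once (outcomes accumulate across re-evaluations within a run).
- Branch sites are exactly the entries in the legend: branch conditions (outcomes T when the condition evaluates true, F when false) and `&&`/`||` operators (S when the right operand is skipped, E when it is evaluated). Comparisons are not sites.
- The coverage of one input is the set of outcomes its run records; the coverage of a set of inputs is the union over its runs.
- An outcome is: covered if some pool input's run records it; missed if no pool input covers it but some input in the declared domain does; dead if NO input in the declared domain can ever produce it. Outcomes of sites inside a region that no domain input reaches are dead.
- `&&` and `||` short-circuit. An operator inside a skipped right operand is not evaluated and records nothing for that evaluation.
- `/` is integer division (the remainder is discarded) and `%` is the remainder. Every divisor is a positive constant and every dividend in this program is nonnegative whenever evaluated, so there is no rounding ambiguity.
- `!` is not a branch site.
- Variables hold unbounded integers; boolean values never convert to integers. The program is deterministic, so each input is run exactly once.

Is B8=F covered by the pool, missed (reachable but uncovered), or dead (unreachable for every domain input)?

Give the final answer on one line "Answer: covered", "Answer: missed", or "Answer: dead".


no pool input records B8=F
checking all 120 inputs in the declared domain: B8=F is never recorded -> dead
Answer: dead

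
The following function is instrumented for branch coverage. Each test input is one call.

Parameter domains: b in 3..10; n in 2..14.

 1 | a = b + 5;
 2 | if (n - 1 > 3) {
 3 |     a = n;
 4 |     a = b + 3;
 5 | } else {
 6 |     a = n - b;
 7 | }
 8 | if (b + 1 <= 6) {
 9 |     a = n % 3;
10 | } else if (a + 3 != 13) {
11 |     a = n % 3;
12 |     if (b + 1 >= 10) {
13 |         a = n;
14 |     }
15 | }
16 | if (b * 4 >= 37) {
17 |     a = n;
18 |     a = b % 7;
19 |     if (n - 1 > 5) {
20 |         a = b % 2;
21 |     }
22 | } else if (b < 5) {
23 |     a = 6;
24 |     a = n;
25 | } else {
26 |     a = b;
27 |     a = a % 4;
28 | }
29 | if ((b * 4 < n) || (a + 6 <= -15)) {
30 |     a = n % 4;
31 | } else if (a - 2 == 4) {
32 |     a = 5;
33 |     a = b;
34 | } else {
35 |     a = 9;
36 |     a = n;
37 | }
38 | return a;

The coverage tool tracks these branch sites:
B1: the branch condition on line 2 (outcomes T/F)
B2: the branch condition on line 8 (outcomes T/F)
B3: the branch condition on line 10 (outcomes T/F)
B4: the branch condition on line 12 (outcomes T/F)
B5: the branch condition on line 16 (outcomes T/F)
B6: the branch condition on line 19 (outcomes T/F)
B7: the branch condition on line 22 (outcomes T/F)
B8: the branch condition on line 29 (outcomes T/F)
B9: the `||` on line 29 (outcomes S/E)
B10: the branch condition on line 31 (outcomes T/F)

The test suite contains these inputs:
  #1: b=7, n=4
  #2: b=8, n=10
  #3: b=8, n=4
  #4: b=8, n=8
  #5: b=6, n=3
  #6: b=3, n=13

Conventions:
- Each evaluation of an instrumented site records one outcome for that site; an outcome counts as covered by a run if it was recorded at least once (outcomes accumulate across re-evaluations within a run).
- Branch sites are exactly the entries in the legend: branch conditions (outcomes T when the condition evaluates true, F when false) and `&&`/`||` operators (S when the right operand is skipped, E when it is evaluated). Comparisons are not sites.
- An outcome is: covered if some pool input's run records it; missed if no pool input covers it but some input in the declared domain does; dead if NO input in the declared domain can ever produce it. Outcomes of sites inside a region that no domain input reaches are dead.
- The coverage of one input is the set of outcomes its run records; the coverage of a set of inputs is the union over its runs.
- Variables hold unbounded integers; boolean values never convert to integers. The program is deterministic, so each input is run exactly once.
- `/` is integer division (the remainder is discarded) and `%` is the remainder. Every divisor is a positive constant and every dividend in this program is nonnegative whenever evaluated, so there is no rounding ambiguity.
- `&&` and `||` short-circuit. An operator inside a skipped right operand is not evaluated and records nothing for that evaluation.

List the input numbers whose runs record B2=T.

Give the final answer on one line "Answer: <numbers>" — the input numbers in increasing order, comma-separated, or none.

input #1 (b=7, n=4): never hits B2=T
input #2 (b=8, n=10): never hits B2=T
input #3 (b=8, n=4): never hits B2=T
input #4 (b=8, n=8): never hits B2=T
input #5 (b=6, n=3): never hits B2=T
input #6 (b=3, n=13): hits B2=T

Answer: 6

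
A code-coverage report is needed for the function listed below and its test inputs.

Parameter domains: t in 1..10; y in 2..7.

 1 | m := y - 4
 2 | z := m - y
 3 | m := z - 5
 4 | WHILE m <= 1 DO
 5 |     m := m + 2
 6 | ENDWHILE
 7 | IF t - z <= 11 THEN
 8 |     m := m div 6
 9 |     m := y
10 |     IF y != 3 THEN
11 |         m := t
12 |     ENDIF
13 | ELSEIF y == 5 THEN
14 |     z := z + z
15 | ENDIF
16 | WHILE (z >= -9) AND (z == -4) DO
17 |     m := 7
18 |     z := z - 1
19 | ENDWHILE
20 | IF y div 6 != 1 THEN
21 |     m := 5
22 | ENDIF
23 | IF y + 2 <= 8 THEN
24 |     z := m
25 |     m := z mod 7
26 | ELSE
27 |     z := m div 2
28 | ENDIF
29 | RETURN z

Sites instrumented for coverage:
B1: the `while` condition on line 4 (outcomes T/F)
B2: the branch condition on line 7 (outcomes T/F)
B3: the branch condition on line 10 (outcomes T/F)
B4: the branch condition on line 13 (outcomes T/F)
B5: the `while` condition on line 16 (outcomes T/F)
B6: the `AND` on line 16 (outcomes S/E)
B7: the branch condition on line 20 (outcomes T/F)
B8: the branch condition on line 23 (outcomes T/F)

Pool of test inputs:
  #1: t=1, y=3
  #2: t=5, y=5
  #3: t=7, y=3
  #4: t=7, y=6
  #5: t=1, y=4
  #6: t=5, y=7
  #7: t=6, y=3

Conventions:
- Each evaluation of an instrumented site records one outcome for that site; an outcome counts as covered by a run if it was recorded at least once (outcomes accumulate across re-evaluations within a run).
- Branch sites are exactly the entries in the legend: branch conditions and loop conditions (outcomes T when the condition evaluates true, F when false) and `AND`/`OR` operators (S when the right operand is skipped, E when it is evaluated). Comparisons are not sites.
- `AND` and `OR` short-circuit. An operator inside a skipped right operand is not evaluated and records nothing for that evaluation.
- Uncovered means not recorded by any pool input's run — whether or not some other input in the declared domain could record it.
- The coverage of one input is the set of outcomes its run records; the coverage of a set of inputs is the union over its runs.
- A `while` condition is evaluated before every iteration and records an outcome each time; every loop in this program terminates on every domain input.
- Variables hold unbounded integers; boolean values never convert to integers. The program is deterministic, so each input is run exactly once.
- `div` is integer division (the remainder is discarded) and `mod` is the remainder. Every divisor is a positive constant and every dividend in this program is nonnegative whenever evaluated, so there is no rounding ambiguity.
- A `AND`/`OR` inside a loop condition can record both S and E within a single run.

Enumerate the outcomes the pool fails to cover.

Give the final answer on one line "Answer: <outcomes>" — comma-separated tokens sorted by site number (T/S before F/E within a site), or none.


run #1 (t=1, y=3) runs B1->T, B1->T, B1->T, B1->T, B1->T, B1->T, B1->F, B2->T, B3->F, B6->E, B5->T, B6->E, B5->F, B7->T, ...; records B1=T, B1=F, B2=T, B3=F, B5=T, B5=F, B6=E, B7=T, B8=T
run #2 (t=5, y=5) runs B1->T, B1->T, B1->T, B1->T, B1->T, B1->T, B1->F, B2->T, B3->T, B6->E, B5->T, B6->E, B5->F, B7->T, ...; records B1=T, B1=F, B2=T, B3=T, B5=T, B5=F, B6=E, B7=T, B8=T
run #3 (t=7, y=3) runs B1->T, B1->T, B1->T, B1->T, B1->T, B1->T, B1->F, B2->T, B3->F, B6->E, B5->T, B6->E, B5->F, B7->T, ...; records B1=T, B1=F, B2=T, B3=F, B5=T, B5=F, B6=E, B7=T, B8=T
run #4 (t=7, y=6) runs B1->T, B1->T, B1->T, B1->T, B1->T, B1->T, B1->F, B2->T, B3->T, B6->E, B5->T, B6->E, B5->F, B7->F, ...; records B1=T, B1=F, B2=T, B3=T, B5=T, B5=F, B6=E, B7=F, B8=T
run #5 (t=1, y=4) runs B1->T, B1->T, B1->T, B1->T, B1->T, B1->T, B1->F, B2->T, B3->T, B6->E, B5->T, B6->E, B5->F, B7->T, ...; records B1=T, B1=F, B2=T, B3=T, B5=T, B5=F, B6=E, B7=T, B8=T
run #6 (t=5, y=7) runs B1->T, B1->T, B1->T, B1->T, B1->T, B1->T, B1->F, B2->T, B3->T, B6->E, B5->T, B6->E, B5->F, B7->F, ...; records B1=T, B1=F, B2=T, B3=T, B5=T, B5=F, B6=E, B7=F, B8=F
run #7 (t=6, y=3) runs B1->T, B1->T, B1->T, B1->T, B1->T, B1->T, B1->F, B2->T, B3->F, B6->E, B5->T, B6->E, B5->F, B7->T, ...; records B1=T, B1=F, B2=T, B3=F, B5=T, B5=F, B6=E, B7=T, B8=T
union over the pool: B1=T, B1=F, B2=T, B3=T, B3=F, B5=T, B5=F, B6=E, B7=T, B7=F, B8=T, B8=F
uncovered (4 of 16): B2=F, B4=T, B4=F, B6=S
Answer: B2=F, B4=T, B4=F, B6=S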